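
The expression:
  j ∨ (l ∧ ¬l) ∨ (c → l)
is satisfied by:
  {l: True, j: True, c: False}
  {l: True, j: False, c: False}
  {j: True, l: False, c: False}
  {l: False, j: False, c: False}
  {l: True, c: True, j: True}
  {l: True, c: True, j: False}
  {c: True, j: True, l: False}


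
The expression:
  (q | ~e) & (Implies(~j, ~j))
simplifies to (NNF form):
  q | ~e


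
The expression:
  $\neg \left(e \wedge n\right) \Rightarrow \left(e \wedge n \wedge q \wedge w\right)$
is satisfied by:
  {e: True, n: True}


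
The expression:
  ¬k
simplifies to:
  ¬k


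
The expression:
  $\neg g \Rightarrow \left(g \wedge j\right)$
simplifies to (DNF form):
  $g$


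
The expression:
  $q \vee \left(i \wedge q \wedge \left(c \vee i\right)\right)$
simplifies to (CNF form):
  $q$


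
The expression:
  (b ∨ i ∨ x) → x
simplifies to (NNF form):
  x ∨ (¬b ∧ ¬i)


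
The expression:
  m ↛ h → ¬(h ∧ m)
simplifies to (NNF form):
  True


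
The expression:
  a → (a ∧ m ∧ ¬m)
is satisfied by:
  {a: False}


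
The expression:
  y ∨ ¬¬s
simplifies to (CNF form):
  s ∨ y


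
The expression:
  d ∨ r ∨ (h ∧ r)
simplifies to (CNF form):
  d ∨ r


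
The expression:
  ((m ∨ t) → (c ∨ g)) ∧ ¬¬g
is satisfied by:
  {g: True}


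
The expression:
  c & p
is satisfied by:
  {c: True, p: True}


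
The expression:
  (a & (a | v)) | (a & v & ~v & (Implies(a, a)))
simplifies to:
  a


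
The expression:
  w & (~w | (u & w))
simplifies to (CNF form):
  u & w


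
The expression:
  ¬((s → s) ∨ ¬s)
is never true.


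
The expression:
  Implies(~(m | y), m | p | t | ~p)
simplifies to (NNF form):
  True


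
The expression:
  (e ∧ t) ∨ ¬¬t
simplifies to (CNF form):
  t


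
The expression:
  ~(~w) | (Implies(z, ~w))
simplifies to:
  True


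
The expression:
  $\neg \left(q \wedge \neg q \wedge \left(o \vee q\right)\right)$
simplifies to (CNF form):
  $\text{True}$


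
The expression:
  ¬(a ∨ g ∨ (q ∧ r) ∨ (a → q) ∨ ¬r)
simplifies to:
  False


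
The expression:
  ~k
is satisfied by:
  {k: False}


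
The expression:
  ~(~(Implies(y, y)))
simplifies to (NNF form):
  True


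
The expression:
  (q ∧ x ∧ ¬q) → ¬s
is always true.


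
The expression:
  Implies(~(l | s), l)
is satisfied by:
  {l: True, s: True}
  {l: True, s: False}
  {s: True, l: False}


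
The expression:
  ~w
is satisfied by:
  {w: False}


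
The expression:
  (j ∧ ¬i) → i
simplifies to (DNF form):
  i ∨ ¬j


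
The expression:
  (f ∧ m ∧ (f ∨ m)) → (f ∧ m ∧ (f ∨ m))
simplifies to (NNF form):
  True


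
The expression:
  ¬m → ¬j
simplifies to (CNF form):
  m ∨ ¬j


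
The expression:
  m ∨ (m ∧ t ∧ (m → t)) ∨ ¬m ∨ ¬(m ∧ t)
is always true.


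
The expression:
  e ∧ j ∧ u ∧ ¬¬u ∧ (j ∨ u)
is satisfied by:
  {j: True, e: True, u: True}


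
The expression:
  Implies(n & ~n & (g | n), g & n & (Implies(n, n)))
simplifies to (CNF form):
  True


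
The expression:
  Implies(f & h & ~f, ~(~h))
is always true.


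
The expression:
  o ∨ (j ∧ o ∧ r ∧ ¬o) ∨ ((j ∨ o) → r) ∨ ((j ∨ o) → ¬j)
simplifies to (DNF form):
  o ∨ r ∨ ¬j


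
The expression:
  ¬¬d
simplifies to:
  d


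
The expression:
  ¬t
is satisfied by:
  {t: False}


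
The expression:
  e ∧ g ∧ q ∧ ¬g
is never true.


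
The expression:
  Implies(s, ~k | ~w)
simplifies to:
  ~k | ~s | ~w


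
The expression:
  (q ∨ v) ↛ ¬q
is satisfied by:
  {q: True}


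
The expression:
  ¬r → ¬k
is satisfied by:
  {r: True, k: False}
  {k: False, r: False}
  {k: True, r: True}


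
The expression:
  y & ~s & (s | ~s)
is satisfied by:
  {y: True, s: False}


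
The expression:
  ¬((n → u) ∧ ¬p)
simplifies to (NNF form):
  p ∨ (n ∧ ¬u)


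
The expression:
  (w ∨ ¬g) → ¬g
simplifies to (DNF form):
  ¬g ∨ ¬w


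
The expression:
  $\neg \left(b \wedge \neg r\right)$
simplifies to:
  $r \vee \neg b$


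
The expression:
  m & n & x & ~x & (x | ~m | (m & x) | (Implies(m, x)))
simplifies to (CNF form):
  False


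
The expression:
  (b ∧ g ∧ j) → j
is always true.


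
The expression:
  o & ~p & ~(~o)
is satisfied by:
  {o: True, p: False}


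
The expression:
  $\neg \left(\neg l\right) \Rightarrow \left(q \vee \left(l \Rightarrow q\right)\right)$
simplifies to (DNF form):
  $q \vee \neg l$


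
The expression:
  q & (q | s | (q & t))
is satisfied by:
  {q: True}


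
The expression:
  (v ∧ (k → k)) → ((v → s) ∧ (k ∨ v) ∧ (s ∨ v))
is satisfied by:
  {s: True, v: False}
  {v: False, s: False}
  {v: True, s: True}


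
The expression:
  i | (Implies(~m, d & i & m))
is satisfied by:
  {i: True, m: True}
  {i: True, m: False}
  {m: True, i: False}


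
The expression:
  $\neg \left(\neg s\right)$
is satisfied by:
  {s: True}


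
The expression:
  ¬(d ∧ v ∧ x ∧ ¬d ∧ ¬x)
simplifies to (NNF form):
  True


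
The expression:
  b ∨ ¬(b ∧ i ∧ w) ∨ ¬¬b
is always true.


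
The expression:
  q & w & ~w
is never true.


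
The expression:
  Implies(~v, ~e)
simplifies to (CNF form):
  v | ~e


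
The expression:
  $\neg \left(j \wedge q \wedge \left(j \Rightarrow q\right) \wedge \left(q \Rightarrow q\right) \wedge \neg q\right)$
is always true.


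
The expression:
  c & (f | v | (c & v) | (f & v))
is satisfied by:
  {v: True, f: True, c: True}
  {v: True, c: True, f: False}
  {f: True, c: True, v: False}


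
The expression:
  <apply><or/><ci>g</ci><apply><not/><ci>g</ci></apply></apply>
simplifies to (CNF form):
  <true/>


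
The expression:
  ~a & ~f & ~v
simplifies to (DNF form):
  ~a & ~f & ~v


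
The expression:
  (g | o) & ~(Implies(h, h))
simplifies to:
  False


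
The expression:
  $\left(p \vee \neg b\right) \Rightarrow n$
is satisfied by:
  {n: True, b: True, p: False}
  {n: True, b: False, p: False}
  {n: True, p: True, b: True}
  {n: True, p: True, b: False}
  {b: True, p: False, n: False}


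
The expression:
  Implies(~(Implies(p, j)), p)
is always true.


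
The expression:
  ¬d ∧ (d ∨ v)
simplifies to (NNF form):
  v ∧ ¬d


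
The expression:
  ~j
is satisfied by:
  {j: False}


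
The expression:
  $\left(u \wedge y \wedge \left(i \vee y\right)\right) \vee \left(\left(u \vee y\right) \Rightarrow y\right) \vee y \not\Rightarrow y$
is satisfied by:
  {y: True, u: False}
  {u: False, y: False}
  {u: True, y: True}


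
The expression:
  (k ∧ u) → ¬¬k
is always true.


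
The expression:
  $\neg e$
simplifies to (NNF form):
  $\neg e$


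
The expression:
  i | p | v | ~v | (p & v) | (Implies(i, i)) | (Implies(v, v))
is always true.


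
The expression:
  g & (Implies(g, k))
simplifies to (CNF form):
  g & k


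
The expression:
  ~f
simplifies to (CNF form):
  ~f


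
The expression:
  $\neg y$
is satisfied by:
  {y: False}


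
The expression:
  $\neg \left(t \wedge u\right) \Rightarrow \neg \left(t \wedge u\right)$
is always true.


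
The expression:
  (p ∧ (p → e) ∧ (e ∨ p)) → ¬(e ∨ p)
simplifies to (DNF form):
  ¬e ∨ ¬p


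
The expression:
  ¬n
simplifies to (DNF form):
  ¬n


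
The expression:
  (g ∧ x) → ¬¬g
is always true.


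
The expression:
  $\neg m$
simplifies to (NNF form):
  $\neg m$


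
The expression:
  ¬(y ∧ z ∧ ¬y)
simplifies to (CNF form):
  True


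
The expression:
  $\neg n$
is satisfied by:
  {n: False}


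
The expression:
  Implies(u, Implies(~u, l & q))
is always true.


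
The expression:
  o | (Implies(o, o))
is always true.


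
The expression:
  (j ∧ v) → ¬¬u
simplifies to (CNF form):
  u ∨ ¬j ∨ ¬v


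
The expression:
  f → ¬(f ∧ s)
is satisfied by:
  {s: False, f: False}
  {f: True, s: False}
  {s: True, f: False}


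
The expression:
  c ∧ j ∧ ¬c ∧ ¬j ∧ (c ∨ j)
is never true.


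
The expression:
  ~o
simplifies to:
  ~o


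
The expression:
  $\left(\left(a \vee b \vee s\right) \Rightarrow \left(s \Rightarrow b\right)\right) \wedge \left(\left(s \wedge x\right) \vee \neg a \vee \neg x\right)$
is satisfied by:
  {b: True, s: False, x: False, a: False}
  {b: False, s: False, x: False, a: False}
  {a: True, b: True, s: False, x: False}
  {a: True, b: False, s: False, x: False}
  {x: True, b: True, s: False, a: False}
  {x: True, b: False, s: False, a: False}
  {s: True, b: True, a: False, x: False}
  {a: True, s: True, b: True, x: False}
  {x: True, s: True, b: True, a: False}
  {a: True, x: True, s: True, b: True}


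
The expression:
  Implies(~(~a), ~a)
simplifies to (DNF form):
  ~a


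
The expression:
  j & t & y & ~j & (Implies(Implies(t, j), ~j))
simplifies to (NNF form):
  False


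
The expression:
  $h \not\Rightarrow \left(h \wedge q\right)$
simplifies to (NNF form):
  $h \wedge \neg q$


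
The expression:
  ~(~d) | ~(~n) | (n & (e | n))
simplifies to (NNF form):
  d | n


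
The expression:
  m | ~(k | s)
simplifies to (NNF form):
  m | (~k & ~s)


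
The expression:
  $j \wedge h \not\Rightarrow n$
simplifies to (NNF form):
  $h \wedge j \wedge \neg n$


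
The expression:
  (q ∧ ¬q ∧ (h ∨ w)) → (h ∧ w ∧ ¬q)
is always true.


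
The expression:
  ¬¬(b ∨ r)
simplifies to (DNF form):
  b ∨ r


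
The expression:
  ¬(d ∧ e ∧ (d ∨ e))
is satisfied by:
  {e: False, d: False}
  {d: True, e: False}
  {e: True, d: False}


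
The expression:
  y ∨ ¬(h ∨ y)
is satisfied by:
  {y: True, h: False}
  {h: False, y: False}
  {h: True, y: True}


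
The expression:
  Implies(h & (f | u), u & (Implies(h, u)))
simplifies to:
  u | ~f | ~h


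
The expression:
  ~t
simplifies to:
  ~t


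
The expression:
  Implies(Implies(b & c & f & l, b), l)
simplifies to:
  l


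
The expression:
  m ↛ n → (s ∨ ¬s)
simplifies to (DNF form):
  True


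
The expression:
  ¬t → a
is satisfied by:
  {a: True, t: True}
  {a: True, t: False}
  {t: True, a: False}


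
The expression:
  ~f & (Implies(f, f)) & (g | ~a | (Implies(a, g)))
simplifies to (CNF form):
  ~f & (g | ~a)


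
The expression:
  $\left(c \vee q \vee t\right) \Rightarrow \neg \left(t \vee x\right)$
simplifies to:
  $\neg t \wedge \left(\neg c \vee \neg x\right) \wedge \left(\neg q \vee \neg x\right)$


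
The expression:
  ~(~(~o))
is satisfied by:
  {o: False}


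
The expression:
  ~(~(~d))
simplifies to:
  ~d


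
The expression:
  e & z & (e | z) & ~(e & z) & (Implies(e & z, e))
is never true.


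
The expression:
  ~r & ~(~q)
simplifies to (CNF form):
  q & ~r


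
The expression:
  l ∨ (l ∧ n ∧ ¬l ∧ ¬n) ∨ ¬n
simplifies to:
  l ∨ ¬n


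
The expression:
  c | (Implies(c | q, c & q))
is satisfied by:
  {c: True, q: False}
  {q: False, c: False}
  {q: True, c: True}


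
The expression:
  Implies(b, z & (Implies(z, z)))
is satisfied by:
  {z: True, b: False}
  {b: False, z: False}
  {b: True, z: True}


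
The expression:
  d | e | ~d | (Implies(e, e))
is always true.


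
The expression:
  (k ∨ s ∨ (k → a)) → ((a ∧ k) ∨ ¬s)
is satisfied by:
  {a: True, k: True, s: False}
  {a: True, k: False, s: False}
  {k: True, a: False, s: False}
  {a: False, k: False, s: False}
  {a: True, s: True, k: True}


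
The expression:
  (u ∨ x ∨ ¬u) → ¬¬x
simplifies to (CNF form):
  x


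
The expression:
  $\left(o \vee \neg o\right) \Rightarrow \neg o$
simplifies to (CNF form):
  $\neg o$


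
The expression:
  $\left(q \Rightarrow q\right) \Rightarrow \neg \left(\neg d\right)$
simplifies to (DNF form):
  $d$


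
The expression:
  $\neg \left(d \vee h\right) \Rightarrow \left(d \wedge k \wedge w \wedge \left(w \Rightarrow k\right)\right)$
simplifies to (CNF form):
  $d \vee h$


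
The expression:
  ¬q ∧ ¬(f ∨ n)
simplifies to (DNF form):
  ¬f ∧ ¬n ∧ ¬q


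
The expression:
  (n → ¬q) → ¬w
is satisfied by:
  {q: True, n: True, w: False}
  {q: True, n: False, w: False}
  {n: True, q: False, w: False}
  {q: False, n: False, w: False}
  {q: True, w: True, n: True}


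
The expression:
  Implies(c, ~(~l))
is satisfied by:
  {l: True, c: False}
  {c: False, l: False}
  {c: True, l: True}


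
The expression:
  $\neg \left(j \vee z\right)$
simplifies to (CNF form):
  $\neg j \wedge \neg z$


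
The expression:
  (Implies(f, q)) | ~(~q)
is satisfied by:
  {q: True, f: False}
  {f: False, q: False}
  {f: True, q: True}


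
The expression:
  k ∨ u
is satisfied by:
  {k: True, u: True}
  {k: True, u: False}
  {u: True, k: False}


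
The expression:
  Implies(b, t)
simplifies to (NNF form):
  t | ~b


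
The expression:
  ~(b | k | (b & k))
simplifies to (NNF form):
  ~b & ~k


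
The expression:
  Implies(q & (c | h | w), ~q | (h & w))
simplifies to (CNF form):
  (h | ~c | ~q) & (h | ~h | ~q) & (h | ~q | ~w) & (w | ~c | ~q) & (w | ~h | ~q) & (w | ~q | ~w)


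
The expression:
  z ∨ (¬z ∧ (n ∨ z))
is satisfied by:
  {n: True, z: True}
  {n: True, z: False}
  {z: True, n: False}


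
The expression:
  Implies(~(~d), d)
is always true.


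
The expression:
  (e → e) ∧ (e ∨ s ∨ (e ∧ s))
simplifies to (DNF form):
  e ∨ s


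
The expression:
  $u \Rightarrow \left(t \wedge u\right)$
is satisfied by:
  {t: True, u: False}
  {u: False, t: False}
  {u: True, t: True}


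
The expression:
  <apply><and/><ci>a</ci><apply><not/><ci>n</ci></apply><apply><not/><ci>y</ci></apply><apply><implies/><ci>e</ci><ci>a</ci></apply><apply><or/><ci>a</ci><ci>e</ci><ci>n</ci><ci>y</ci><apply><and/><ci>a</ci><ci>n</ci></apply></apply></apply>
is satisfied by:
  {a: True, n: False, y: False}


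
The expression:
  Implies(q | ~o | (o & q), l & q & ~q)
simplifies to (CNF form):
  o & ~q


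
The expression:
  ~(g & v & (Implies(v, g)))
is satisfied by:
  {g: False, v: False}
  {v: True, g: False}
  {g: True, v: False}


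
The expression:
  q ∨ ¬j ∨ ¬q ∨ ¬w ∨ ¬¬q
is always true.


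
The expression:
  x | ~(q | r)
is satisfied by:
  {x: True, q: False, r: False}
  {r: True, x: True, q: False}
  {x: True, q: True, r: False}
  {r: True, x: True, q: True}
  {r: False, q: False, x: False}


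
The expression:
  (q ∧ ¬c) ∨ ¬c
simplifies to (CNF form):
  ¬c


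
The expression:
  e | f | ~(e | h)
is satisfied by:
  {e: True, f: True, h: False}
  {e: True, f: False, h: False}
  {f: True, e: False, h: False}
  {e: False, f: False, h: False}
  {h: True, e: True, f: True}
  {h: True, e: True, f: False}
  {h: True, f: True, e: False}


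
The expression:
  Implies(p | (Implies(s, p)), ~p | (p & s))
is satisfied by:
  {s: True, p: False}
  {p: False, s: False}
  {p: True, s: True}


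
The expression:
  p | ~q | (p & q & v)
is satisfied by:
  {p: True, q: False}
  {q: False, p: False}
  {q: True, p: True}


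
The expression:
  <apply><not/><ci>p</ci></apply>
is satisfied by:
  {p: False}


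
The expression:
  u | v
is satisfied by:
  {v: True, u: True}
  {v: True, u: False}
  {u: True, v: False}


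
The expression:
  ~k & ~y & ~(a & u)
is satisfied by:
  {u: False, a: False, y: False, k: False}
  {a: True, k: False, u: False, y: False}
  {u: True, k: False, a: False, y: False}


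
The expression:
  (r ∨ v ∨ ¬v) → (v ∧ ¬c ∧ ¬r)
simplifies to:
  v ∧ ¬c ∧ ¬r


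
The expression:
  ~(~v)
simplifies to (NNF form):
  v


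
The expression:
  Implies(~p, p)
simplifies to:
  p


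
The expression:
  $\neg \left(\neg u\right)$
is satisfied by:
  {u: True}


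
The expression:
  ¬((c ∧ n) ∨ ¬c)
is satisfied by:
  {c: True, n: False}


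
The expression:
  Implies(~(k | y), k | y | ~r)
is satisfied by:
  {y: True, k: True, r: False}
  {y: True, k: False, r: False}
  {k: True, y: False, r: False}
  {y: False, k: False, r: False}
  {r: True, y: True, k: True}
  {r: True, y: True, k: False}
  {r: True, k: True, y: False}


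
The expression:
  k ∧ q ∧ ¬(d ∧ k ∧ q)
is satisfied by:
  {q: True, k: True, d: False}


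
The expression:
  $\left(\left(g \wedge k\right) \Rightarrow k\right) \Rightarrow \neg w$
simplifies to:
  $\neg w$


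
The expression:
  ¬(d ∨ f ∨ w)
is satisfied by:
  {d: False, w: False, f: False}


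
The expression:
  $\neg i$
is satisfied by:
  {i: False}


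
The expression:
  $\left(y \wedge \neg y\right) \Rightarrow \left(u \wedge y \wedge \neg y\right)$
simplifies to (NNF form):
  $\text{True}$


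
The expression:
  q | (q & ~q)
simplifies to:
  q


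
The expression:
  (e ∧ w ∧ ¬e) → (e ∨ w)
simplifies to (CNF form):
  True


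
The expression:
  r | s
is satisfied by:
  {r: True, s: True}
  {r: True, s: False}
  {s: True, r: False}


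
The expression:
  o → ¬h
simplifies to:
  ¬h ∨ ¬o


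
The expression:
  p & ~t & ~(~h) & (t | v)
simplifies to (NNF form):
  h & p & v & ~t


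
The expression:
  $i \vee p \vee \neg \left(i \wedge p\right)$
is always true.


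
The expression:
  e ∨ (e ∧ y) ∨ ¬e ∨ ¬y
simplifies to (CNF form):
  True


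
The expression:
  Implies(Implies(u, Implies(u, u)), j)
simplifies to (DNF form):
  j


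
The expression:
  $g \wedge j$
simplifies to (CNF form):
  $g \wedge j$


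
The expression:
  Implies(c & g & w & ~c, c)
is always true.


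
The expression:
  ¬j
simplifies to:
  ¬j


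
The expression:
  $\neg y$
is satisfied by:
  {y: False}


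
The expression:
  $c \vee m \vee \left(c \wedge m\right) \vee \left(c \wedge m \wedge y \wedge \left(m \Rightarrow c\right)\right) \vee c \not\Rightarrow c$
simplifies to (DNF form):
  $c \vee m$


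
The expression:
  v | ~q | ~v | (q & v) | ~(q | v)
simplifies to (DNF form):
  True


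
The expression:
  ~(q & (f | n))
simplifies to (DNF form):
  ~q | (~f & ~n)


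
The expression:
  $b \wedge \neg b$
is never true.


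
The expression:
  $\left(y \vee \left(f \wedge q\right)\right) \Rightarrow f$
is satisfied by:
  {f: True, y: False}
  {y: False, f: False}
  {y: True, f: True}


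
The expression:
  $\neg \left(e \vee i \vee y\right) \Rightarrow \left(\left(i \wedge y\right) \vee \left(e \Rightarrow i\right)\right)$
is always true.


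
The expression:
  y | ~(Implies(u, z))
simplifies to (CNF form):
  (u | y) & (y | ~z)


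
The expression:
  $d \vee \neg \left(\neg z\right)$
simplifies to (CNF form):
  $d \vee z$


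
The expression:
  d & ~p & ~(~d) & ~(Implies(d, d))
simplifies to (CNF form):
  False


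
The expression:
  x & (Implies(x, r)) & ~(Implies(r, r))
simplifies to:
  False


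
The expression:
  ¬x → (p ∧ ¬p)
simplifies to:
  x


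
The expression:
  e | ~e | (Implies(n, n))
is always true.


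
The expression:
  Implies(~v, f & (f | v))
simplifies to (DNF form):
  f | v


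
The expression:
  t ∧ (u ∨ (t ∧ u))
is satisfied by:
  {t: True, u: True}


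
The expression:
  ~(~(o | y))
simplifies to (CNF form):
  o | y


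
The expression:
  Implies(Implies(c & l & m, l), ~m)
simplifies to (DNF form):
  ~m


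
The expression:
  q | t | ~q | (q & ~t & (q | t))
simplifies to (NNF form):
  True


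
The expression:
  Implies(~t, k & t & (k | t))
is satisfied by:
  {t: True}


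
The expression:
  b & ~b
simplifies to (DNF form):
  False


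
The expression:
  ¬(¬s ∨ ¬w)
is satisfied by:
  {w: True, s: True}


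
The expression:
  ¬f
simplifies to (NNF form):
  ¬f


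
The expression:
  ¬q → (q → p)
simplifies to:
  True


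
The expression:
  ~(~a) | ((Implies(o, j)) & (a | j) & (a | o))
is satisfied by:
  {a: True, j: True, o: True}
  {a: True, j: True, o: False}
  {a: True, o: True, j: False}
  {a: True, o: False, j: False}
  {j: True, o: True, a: False}


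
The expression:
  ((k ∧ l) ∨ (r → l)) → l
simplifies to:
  l ∨ r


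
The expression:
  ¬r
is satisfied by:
  {r: False}


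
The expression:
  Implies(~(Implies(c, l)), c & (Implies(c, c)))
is always true.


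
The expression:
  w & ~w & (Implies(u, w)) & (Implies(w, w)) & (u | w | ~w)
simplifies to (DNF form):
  False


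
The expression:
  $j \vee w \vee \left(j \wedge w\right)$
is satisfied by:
  {w: True, j: True}
  {w: True, j: False}
  {j: True, w: False}


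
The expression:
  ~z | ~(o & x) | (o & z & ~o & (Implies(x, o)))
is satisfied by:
  {o: False, z: False, x: False}
  {x: True, o: False, z: False}
  {z: True, o: False, x: False}
  {x: True, z: True, o: False}
  {o: True, x: False, z: False}
  {x: True, o: True, z: False}
  {z: True, o: True, x: False}


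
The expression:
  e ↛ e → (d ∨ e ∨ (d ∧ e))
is always true.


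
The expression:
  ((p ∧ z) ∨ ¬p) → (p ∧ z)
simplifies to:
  p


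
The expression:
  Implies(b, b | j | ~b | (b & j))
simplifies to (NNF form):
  True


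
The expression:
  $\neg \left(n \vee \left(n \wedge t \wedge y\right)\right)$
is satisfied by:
  {n: False}


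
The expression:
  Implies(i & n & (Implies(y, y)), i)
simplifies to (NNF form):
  True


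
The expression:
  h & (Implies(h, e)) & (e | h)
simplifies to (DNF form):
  e & h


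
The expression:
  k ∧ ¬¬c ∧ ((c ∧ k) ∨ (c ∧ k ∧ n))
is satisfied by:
  {c: True, k: True}


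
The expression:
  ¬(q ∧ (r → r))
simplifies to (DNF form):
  ¬q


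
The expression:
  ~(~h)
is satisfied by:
  {h: True}


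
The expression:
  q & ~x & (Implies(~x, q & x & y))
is never true.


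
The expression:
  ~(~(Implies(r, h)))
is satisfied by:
  {h: True, r: False}
  {r: False, h: False}
  {r: True, h: True}


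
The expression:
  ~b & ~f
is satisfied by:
  {f: False, b: False}


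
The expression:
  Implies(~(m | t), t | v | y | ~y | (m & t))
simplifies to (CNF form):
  True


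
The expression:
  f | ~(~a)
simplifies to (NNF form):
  a | f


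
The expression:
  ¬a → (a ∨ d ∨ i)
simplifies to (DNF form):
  a ∨ d ∨ i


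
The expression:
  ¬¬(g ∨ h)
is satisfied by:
  {g: True, h: True}
  {g: True, h: False}
  {h: True, g: False}


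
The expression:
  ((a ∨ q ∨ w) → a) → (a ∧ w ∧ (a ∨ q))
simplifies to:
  w ∨ (q ∧ ¬a)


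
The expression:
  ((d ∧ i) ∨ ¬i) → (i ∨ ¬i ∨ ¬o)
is always true.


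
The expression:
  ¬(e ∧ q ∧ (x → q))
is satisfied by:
  {e: False, q: False}
  {q: True, e: False}
  {e: True, q: False}


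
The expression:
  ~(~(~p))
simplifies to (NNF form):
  ~p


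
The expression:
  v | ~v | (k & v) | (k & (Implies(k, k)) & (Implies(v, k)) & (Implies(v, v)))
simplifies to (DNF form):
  True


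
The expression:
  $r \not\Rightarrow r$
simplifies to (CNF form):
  $\text{False}$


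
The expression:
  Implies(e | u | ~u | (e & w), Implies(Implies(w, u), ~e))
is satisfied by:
  {w: True, u: False, e: False}
  {u: False, e: False, w: False}
  {w: True, u: True, e: False}
  {u: True, w: False, e: False}
  {e: True, w: True, u: False}


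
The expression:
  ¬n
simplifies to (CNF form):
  ¬n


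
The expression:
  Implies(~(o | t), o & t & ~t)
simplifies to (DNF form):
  o | t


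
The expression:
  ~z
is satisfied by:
  {z: False}


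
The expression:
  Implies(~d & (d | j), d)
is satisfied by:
  {d: True, j: False}
  {j: False, d: False}
  {j: True, d: True}


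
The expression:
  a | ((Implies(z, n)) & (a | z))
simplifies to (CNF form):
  (a | n) & (a | z)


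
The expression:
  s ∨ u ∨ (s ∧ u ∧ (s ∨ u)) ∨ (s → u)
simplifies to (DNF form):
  True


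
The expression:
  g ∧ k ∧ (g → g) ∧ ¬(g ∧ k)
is never true.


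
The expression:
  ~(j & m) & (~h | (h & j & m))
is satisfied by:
  {m: False, h: False, j: False}
  {j: True, m: False, h: False}
  {m: True, j: False, h: False}


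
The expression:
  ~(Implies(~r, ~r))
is never true.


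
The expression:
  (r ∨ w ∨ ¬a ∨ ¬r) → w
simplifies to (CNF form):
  w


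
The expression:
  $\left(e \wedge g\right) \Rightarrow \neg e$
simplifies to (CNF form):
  $\neg e \vee \neg g$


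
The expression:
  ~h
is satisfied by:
  {h: False}


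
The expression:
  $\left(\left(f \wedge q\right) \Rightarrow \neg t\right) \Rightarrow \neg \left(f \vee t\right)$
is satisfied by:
  {q: True, t: False, f: False}
  {q: False, t: False, f: False}
  {t: True, f: True, q: True}


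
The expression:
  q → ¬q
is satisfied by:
  {q: False}


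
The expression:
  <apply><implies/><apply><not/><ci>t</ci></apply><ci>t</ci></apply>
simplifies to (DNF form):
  <ci>t</ci>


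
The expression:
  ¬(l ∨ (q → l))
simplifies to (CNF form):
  q ∧ ¬l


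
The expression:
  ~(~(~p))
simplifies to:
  ~p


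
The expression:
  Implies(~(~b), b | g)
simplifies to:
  True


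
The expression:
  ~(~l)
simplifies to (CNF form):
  l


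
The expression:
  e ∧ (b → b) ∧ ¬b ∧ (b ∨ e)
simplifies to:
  e ∧ ¬b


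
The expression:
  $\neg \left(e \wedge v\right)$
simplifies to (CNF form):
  $\neg e \vee \neg v$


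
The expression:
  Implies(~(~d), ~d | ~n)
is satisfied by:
  {d: False, n: False}
  {n: True, d: False}
  {d: True, n: False}


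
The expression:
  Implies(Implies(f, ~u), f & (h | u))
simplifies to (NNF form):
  f & (h | u)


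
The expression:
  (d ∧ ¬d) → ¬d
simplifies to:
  True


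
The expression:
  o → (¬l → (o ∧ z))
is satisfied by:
  {z: True, l: True, o: False}
  {z: True, o: False, l: False}
  {l: True, o: False, z: False}
  {l: False, o: False, z: False}
  {z: True, l: True, o: True}
  {z: True, o: True, l: False}
  {l: True, o: True, z: False}


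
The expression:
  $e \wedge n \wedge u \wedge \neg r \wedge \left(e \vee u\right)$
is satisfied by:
  {u: True, e: True, n: True, r: False}


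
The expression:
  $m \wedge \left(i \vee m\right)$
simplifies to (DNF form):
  $m$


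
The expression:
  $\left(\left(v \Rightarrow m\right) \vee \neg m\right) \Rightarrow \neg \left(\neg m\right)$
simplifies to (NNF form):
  $m$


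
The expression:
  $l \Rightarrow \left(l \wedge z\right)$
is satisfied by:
  {z: True, l: False}
  {l: False, z: False}
  {l: True, z: True}


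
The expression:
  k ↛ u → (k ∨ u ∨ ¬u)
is always true.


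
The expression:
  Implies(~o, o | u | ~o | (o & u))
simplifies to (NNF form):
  True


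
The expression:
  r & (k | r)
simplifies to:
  r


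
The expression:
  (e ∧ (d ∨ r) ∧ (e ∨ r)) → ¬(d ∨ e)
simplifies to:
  (¬d ∧ ¬r) ∨ ¬e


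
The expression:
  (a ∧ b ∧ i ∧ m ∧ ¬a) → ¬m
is always true.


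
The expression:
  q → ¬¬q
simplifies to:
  True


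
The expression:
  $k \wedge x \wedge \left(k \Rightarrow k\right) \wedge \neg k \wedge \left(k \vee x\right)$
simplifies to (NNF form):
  $\text{False}$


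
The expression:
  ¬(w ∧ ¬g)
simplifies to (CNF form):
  g ∨ ¬w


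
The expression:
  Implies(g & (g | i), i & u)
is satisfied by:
  {u: True, i: True, g: False}
  {u: True, i: False, g: False}
  {i: True, u: False, g: False}
  {u: False, i: False, g: False}
  {u: True, g: True, i: True}


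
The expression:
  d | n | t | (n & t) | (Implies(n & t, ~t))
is always true.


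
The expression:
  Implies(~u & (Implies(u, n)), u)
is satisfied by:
  {u: True}


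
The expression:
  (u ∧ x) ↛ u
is never true.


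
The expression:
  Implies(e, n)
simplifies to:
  n | ~e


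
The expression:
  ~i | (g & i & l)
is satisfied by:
  {g: True, l: True, i: False}
  {g: True, l: False, i: False}
  {l: True, g: False, i: False}
  {g: False, l: False, i: False}
  {i: True, g: True, l: True}


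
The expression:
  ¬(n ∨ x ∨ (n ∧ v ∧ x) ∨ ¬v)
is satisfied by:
  {v: True, n: False, x: False}


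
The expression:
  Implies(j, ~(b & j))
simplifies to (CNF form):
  ~b | ~j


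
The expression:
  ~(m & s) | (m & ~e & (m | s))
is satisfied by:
  {s: False, m: False, e: False}
  {e: True, s: False, m: False}
  {m: True, s: False, e: False}
  {e: True, m: True, s: False}
  {s: True, e: False, m: False}
  {e: True, s: True, m: False}
  {m: True, s: True, e: False}


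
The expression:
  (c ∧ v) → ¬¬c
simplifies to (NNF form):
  True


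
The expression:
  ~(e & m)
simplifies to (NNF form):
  ~e | ~m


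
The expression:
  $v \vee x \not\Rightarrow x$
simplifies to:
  $v$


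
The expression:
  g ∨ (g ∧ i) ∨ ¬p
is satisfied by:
  {g: True, p: False}
  {p: False, g: False}
  {p: True, g: True}


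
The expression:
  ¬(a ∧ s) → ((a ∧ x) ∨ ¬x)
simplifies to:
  a ∨ ¬x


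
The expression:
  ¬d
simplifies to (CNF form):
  ¬d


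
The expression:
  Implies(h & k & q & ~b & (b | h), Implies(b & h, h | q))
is always true.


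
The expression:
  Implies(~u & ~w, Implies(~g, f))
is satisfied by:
  {u: True, g: True, w: True, f: True}
  {u: True, g: True, w: True, f: False}
  {u: True, g: True, f: True, w: False}
  {u: True, g: True, f: False, w: False}
  {u: True, w: True, f: True, g: False}
  {u: True, w: True, f: False, g: False}
  {u: True, w: False, f: True, g: False}
  {u: True, w: False, f: False, g: False}
  {g: True, w: True, f: True, u: False}
  {g: True, w: True, f: False, u: False}
  {g: True, f: True, w: False, u: False}
  {g: True, f: False, w: False, u: False}
  {w: True, f: True, g: False, u: False}
  {w: True, g: False, f: False, u: False}
  {f: True, g: False, w: False, u: False}


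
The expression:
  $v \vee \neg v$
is always true.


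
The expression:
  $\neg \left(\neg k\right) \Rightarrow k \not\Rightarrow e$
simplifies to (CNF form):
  $\neg e \vee \neg k$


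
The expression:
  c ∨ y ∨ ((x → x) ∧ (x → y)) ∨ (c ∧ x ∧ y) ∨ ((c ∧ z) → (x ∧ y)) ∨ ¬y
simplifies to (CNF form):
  True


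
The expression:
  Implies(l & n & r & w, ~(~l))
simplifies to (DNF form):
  True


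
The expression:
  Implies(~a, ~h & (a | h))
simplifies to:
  a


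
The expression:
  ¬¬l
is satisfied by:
  {l: True}


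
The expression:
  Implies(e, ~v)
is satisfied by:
  {v: False, e: False}
  {e: True, v: False}
  {v: True, e: False}


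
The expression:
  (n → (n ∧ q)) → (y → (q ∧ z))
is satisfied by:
  {n: True, z: True, q: False, y: False}
  {n: True, q: False, z: False, y: False}
  {z: True, n: False, q: False, y: False}
  {n: False, q: False, z: False, y: False}
  {n: True, z: True, q: True, y: False}
  {n: True, q: True, z: False, y: False}
  {z: True, q: True, n: False, y: False}
  {q: True, n: False, z: False, y: False}
  {y: True, z: True, n: True, q: False}
  {y: True, n: True, q: False, z: False}
  {n: True, y: True, z: True, q: True}
  {y: True, z: True, q: True, n: False}


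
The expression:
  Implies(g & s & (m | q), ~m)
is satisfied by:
  {s: False, m: False, g: False}
  {g: True, s: False, m: False}
  {m: True, s: False, g: False}
  {g: True, m: True, s: False}
  {s: True, g: False, m: False}
  {g: True, s: True, m: False}
  {m: True, s: True, g: False}


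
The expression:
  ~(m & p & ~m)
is always true.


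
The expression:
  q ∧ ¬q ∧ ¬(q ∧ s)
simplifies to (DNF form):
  False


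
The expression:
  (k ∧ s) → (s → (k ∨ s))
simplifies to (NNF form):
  True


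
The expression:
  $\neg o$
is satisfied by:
  {o: False}


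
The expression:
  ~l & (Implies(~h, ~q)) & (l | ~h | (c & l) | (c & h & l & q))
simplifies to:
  ~h & ~l & ~q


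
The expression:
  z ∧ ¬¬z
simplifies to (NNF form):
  z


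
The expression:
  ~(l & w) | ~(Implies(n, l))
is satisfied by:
  {l: False, w: False}
  {w: True, l: False}
  {l: True, w: False}


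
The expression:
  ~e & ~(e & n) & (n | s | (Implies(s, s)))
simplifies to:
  ~e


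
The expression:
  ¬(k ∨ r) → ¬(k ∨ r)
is always true.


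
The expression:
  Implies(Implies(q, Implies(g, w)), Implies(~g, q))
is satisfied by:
  {q: True, g: True}
  {q: True, g: False}
  {g: True, q: False}


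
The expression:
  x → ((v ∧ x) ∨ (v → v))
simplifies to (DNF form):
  True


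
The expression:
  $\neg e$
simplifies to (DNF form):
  $\neg e$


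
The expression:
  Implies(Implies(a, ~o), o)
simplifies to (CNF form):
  o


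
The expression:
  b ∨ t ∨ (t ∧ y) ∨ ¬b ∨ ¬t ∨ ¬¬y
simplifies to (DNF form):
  True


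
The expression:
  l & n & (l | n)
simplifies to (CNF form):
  l & n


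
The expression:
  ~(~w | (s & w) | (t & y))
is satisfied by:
  {w: True, t: False, s: False, y: False}
  {y: True, w: True, t: False, s: False}
  {t: True, w: True, y: False, s: False}


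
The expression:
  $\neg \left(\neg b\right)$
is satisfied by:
  {b: True}


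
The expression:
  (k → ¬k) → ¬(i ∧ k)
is always true.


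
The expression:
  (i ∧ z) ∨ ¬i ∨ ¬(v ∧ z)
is always true.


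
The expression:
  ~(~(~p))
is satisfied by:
  {p: False}


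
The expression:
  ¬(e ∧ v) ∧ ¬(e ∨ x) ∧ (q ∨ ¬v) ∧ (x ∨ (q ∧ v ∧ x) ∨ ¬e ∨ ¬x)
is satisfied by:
  {q: True, x: False, v: False, e: False}
  {q: False, x: False, v: False, e: False}
  {q: True, v: True, x: False, e: False}


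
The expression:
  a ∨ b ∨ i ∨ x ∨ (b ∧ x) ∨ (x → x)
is always true.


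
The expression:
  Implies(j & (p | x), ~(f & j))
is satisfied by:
  {x: False, p: False, j: False, f: False}
  {p: True, f: False, x: False, j: False}
  {x: True, f: False, p: False, j: False}
  {p: True, x: True, f: False, j: False}
  {f: True, x: False, p: False, j: False}
  {f: True, p: True, x: False, j: False}
  {f: True, x: True, p: False, j: False}
  {f: True, p: True, x: True, j: False}
  {j: True, f: False, x: False, p: False}
  {j: True, p: True, f: False, x: False}
  {j: True, x: True, f: False, p: False}
  {j: True, p: True, x: True, f: False}
  {j: True, f: True, x: False, p: False}


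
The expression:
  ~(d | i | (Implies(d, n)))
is never true.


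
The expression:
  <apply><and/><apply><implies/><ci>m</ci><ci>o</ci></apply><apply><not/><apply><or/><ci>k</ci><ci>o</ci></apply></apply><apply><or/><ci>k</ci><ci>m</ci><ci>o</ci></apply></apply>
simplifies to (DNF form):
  <false/>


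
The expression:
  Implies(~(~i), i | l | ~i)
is always true.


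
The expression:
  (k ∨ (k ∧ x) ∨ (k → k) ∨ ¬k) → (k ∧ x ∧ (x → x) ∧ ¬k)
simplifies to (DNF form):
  False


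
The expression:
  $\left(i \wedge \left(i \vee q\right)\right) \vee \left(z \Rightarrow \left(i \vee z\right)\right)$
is always true.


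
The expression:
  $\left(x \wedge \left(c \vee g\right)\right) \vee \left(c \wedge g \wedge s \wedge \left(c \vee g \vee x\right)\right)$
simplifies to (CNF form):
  $\left(c \vee g\right) \wedge \left(c \vee x\right) \wedge \left(g \vee x\right) \wedge \left(s \vee x\right)$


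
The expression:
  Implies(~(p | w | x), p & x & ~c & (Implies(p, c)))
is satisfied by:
  {x: True, p: True, w: True}
  {x: True, p: True, w: False}
  {x: True, w: True, p: False}
  {x: True, w: False, p: False}
  {p: True, w: True, x: False}
  {p: True, w: False, x: False}
  {w: True, p: False, x: False}


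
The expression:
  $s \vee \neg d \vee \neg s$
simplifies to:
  $\text{True}$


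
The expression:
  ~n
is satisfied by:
  {n: False}


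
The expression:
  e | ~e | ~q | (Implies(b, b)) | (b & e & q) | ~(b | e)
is always true.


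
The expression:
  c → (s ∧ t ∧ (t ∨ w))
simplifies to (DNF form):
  (s ∧ t) ∨ ¬c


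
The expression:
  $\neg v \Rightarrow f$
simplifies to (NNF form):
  $f \vee v$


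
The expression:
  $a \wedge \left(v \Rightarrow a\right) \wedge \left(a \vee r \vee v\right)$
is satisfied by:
  {a: True}


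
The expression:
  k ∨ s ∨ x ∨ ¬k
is always true.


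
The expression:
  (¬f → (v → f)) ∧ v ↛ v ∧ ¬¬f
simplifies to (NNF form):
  False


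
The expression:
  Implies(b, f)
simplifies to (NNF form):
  f | ~b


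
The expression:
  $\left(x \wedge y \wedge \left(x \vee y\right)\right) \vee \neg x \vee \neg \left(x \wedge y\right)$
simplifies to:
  $\text{True}$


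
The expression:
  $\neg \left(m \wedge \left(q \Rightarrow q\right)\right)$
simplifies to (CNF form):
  $\neg m$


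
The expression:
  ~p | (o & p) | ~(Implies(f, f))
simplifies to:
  o | ~p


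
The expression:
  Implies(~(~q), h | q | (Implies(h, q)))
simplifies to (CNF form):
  True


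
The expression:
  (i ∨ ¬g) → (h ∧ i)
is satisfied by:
  {h: True, g: True, i: False}
  {g: True, i: False, h: False}
  {i: True, h: True, g: True}
  {i: True, h: True, g: False}


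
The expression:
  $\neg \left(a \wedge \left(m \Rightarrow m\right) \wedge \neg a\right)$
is always true.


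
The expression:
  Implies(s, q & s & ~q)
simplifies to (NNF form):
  ~s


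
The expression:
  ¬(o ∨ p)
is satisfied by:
  {o: False, p: False}


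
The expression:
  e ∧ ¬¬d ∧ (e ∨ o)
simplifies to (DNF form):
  d ∧ e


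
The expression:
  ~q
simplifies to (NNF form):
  ~q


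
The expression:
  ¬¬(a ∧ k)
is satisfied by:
  {a: True, k: True}


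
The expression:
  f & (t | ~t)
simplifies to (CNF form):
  f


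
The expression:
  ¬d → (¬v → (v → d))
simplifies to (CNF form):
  True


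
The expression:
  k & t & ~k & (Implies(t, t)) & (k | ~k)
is never true.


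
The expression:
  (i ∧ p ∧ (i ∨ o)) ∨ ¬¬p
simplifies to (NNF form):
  p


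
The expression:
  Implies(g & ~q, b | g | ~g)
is always true.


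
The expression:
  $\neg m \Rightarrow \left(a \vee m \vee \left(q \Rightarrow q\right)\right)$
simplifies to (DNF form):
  $\text{True}$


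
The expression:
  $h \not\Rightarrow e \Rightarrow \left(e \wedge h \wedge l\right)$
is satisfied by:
  {e: True, h: False}
  {h: False, e: False}
  {h: True, e: True}
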